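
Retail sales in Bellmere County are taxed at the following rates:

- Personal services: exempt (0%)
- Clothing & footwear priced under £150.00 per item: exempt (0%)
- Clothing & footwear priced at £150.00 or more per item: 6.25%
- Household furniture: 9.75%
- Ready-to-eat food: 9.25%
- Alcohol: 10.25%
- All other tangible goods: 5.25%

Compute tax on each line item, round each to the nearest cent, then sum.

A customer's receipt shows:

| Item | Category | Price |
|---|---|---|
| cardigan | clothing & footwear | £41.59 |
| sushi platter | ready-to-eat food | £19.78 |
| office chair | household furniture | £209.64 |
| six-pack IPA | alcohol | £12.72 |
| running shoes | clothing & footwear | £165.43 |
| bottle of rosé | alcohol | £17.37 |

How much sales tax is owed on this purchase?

Cardigan £41.59: clothing & footwear, under £150.00 → 0% → £0.00
Sushi platter £19.78: ready-to-eat food → 9.25% → £1.83
Office chair £209.64: household furniture → 9.75% → £20.44
Six-pack IPA £12.72: alcohol → 10.25% → £1.30
Running shoes £165.43: clothing & footwear, £150.00 or more → 6.25% → £10.34
Bottle of rosé £17.37: alcohol → 10.25% → £1.78
Total tax = £1.83 + £20.44 + £1.30 + £10.34 + £1.78 = £35.69

£35.69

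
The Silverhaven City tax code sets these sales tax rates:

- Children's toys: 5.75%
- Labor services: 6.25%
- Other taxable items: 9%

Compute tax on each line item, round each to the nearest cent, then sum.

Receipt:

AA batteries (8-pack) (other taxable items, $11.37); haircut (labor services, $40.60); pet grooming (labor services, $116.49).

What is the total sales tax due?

AA batteries (8-pack) $11.37: other taxable items → 9% → $1.02
Haircut $40.60: labor services → 6.25% → $2.54
Pet grooming $116.49: labor services → 6.25% → $7.28
Total tax = $1.02 + $2.54 + $7.28 = $10.84

$10.84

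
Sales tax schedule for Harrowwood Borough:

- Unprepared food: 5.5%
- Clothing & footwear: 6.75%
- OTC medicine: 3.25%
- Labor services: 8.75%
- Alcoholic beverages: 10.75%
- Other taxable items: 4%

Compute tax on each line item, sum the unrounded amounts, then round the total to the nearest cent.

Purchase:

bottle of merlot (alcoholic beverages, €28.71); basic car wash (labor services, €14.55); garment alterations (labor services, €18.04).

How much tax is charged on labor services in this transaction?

Basic car wash €14.55: labor services → 8.75% → €1.273125
Garment alterations €18.04: labor services → 8.75% → €1.5785
Tax on labor services: unrounded sum = €2.851625 → €2.85

€2.85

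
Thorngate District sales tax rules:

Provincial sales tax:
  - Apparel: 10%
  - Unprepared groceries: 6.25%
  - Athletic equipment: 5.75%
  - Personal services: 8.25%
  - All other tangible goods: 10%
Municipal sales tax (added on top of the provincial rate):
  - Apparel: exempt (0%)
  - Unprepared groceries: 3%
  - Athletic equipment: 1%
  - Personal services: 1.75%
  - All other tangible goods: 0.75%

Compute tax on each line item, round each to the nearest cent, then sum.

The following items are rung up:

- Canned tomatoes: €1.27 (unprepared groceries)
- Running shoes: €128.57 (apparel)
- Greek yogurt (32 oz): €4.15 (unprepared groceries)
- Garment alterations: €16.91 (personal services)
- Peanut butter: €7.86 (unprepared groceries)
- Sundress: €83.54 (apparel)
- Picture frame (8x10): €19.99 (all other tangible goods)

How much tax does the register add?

Canned tomatoes €1.27: unprepared groceries → 6.25% + 3% municipal = 9.25% → €0.12
Running shoes €128.57: apparel → 10% + 0% municipal = 10% → €12.86
Greek yogurt (32 oz) €4.15: unprepared groceries → 6.25% + 3% municipal = 9.25% → €0.38
Garment alterations €16.91: personal services → 8.25% + 1.75% municipal = 10% → €1.69
Peanut butter €7.86: unprepared groceries → 6.25% + 3% municipal = 9.25% → €0.73
Sundress €83.54: apparel → 10% + 0% municipal = 10% → €8.35
Picture frame (8x10) €19.99: all other tangible goods → 10% + 0.75% municipal = 10.75% → €2.15
Total tax = €0.12 + €12.86 + €0.38 + €1.69 + €0.73 + €8.35 + €2.15 = €26.28

€26.28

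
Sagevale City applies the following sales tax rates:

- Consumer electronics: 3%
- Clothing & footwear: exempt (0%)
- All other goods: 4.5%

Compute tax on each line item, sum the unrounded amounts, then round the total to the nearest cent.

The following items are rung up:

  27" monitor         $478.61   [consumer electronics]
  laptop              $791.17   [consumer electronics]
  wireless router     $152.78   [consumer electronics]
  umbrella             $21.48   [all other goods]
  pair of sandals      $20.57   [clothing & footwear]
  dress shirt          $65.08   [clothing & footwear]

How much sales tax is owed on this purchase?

$43.64

27" monitor $478.61: consumer electronics → 3% → $14.3583
Laptop $791.17: consumer electronics → 3% → $23.7351
Wireless router $152.78: consumer electronics → 3% → $4.5834
Umbrella $21.48: all other goods → 4.5% → $0.9666
Pair of sandals $20.57: clothing & footwear → 0% → $0.00
Dress shirt $65.08: clothing & footwear → 0% → $0.00
Unrounded tax sum = $43.6434 → $43.64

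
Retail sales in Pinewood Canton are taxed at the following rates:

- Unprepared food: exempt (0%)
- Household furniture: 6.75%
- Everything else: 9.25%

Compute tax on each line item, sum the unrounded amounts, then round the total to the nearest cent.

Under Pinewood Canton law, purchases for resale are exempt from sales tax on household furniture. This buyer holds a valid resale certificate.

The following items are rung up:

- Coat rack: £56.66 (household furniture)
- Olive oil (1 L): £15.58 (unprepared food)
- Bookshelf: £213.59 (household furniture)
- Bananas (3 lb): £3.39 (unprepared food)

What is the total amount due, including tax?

£289.22

Coat rack £56.66: household furniture, buyer-exempt → 0% → £0.00
Olive oil (1 L) £15.58: unprepared food → 0% → £0.00
Bookshelf £213.59: household furniture, buyer-exempt → 0% → £0.00
Bananas (3 lb) £3.39: unprepared food → 0% → £0.00
Subtotal = £289.22; unrounded tax = £0.00 → £0.00; total due = £289.22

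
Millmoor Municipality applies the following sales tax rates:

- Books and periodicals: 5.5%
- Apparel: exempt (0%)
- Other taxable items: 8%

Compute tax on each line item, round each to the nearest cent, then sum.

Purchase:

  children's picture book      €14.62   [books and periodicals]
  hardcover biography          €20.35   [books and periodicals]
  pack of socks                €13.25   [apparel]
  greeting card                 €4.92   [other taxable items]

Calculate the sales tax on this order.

Children's picture book €14.62: books and periodicals → 5.5% → €0.80
Hardcover biography €20.35: books and periodicals → 5.5% → €1.12
Pack of socks €13.25: apparel → 0% → €0.00
Greeting card €4.92: other taxable items → 8% → €0.39
Total tax = €0.80 + €1.12 + €0.39 = €2.31

€2.31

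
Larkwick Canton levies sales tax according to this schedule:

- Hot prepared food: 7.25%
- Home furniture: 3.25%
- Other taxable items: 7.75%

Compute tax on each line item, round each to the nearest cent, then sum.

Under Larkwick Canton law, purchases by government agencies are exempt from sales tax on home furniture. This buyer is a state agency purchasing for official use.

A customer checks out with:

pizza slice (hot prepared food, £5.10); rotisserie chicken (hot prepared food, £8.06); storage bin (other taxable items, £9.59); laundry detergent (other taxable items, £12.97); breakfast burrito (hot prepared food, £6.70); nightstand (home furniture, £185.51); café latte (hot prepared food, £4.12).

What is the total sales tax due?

£3.49

Pizza slice £5.10: hot prepared food → 7.25% → £0.37
Rotisserie chicken £8.06: hot prepared food → 7.25% → £0.58
Storage bin £9.59: other taxable items → 7.75% → £0.74
Laundry detergent £12.97: other taxable items → 7.75% → £1.01
Breakfast burrito £6.70: hot prepared food → 7.25% → £0.49
Nightstand £185.51: home furniture, buyer-exempt → 0% → £0.00
Café latte £4.12: hot prepared food → 7.25% → £0.30
Total tax = £0.37 + £0.58 + £0.74 + £1.01 + £0.49 + £0.30 = £3.49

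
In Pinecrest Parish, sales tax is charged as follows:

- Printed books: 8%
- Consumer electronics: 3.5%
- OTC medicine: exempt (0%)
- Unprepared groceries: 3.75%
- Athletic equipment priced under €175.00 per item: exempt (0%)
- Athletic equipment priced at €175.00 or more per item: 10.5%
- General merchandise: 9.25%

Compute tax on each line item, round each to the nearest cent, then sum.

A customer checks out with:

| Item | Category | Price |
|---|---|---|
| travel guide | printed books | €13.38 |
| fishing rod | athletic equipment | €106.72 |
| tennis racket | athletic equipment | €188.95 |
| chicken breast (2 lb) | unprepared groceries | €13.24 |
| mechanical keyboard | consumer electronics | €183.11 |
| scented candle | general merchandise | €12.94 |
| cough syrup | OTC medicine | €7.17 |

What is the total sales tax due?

Travel guide €13.38: printed books → 8% → €1.07
Fishing rod €106.72: athletic equipment, under €175.00 → 0% → €0.00
Tennis racket €188.95: athletic equipment, €175.00 or more → 10.5% → €19.84
Chicken breast (2 lb) €13.24: unprepared groceries → 3.75% → €0.50
Mechanical keyboard €183.11: consumer electronics → 3.5% → €6.41
Scented candle €12.94: general merchandise → 9.25% → €1.20
Cough syrup €7.17: OTC medicine → 0% → €0.00
Total tax = €1.07 + €19.84 + €0.50 + €6.41 + €1.20 = €29.02

€29.02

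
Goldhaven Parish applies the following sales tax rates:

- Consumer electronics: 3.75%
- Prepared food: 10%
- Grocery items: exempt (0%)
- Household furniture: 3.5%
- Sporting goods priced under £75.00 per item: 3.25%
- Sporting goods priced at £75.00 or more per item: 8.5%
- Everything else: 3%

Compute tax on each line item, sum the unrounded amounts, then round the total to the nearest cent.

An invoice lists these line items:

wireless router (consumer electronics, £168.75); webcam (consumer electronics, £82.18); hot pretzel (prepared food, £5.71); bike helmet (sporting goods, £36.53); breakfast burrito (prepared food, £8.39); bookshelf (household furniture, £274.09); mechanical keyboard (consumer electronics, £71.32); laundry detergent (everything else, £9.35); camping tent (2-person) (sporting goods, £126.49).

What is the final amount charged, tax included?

Wireless router £168.75: consumer electronics → 3.75% → £6.328125
Webcam £82.18: consumer electronics → 3.75% → £3.08175
Hot pretzel £5.71: prepared food → 10% → £0.571
Bike helmet £36.53: sporting goods, under £75.00 → 3.25% → £1.187225
Breakfast burrito £8.39: prepared food → 10% → £0.839
Bookshelf £274.09: household furniture → 3.5% → £9.59315
Mechanical keyboard £71.32: consumer electronics → 3.75% → £2.6745
Laundry detergent £9.35: everything else → 3% → £0.2805
Camping tent (2-person) £126.49: sporting goods, £75.00 or more → 8.5% → £10.75165
Subtotal = £782.81; unrounded tax = £35.3069 → £35.31; total due = £818.12

£818.12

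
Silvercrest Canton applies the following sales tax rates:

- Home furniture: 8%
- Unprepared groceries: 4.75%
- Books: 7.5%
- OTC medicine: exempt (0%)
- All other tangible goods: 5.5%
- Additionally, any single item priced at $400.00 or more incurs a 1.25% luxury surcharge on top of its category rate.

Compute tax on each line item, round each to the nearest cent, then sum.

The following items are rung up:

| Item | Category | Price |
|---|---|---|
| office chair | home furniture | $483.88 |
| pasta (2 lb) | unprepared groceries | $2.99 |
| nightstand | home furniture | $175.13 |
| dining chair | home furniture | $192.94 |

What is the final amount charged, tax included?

Office chair $483.88: home furniture → 8% + 1.25% surcharge = 9.25% → $44.76
Pasta (2 lb) $2.99: unprepared groceries → 4.75% → $0.14
Nightstand $175.13: home furniture → 8% → $14.01
Dining chair $192.94: home furniture → 8% → $15.44
Subtotal = $854.94; tax = $74.35; total due = $929.29

$929.29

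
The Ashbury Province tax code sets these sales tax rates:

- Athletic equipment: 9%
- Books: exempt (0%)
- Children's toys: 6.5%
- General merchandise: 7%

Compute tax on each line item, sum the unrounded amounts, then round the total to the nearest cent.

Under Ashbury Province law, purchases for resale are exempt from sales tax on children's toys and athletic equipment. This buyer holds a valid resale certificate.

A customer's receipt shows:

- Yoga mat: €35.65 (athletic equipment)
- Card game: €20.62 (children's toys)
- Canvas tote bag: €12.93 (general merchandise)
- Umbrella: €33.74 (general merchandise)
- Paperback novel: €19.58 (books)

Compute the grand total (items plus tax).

Yoga mat €35.65: athletic equipment, buyer-exempt → 0% → €0.00
Card game €20.62: children's toys, buyer-exempt → 0% → €0.00
Canvas tote bag €12.93: general merchandise → 7% → €0.9051
Umbrella €33.74: general merchandise → 7% → €2.3618
Paperback novel €19.58: books → 0% → €0.00
Subtotal = €122.52; unrounded tax = €3.2669 → €3.27; total due = €125.79

€125.79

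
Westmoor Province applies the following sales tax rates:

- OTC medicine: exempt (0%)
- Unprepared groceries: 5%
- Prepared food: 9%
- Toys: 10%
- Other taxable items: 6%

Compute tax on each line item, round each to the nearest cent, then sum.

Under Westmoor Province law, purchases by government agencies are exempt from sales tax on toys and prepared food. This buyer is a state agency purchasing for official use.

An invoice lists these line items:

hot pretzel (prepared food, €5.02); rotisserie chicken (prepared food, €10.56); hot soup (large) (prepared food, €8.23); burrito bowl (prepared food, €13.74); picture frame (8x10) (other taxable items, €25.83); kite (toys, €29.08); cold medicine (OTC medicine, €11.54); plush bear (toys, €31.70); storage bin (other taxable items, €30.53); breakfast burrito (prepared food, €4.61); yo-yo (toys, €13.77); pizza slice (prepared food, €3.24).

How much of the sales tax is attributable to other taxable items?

Picture frame (8x10) €25.83: other taxable items → 6% → €1.55
Storage bin €30.53: other taxable items → 6% → €1.83
Tax on other taxable items = €1.55 + €1.83 = €3.38

€3.38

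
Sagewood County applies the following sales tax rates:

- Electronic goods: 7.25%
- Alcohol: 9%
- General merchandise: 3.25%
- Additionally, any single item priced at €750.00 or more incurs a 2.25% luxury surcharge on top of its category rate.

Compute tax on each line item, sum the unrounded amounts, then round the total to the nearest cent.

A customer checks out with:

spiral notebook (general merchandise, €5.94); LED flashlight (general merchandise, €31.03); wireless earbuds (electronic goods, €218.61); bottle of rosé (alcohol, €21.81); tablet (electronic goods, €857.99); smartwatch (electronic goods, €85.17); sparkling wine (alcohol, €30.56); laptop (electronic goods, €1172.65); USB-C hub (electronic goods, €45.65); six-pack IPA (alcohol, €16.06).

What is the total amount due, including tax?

€2711.07

Spiral notebook €5.94: general merchandise → 3.25% → €0.19305
LED flashlight €31.03: general merchandise → 3.25% → €1.008475
Wireless earbuds €218.61: electronic goods → 7.25% → €15.849225
Bottle of rosé €21.81: alcohol → 9% → €1.9629
Tablet €857.99: electronic goods → 7.25% + 2.25% surcharge = 9.5% → €81.50905
Smartwatch €85.17: electronic goods → 7.25% → €6.174825
Sparkling wine €30.56: alcohol → 9% → €2.7504
Laptop €1172.65: electronic goods → 7.25% + 2.25% surcharge = 9.5% → €111.40175
USB-C hub €45.65: electronic goods → 7.25% → €3.309625
Six-pack IPA €16.06: alcohol → 9% → €1.4454
Subtotal = €2485.47; unrounded tax = €225.6047 → €225.60; total due = €2711.07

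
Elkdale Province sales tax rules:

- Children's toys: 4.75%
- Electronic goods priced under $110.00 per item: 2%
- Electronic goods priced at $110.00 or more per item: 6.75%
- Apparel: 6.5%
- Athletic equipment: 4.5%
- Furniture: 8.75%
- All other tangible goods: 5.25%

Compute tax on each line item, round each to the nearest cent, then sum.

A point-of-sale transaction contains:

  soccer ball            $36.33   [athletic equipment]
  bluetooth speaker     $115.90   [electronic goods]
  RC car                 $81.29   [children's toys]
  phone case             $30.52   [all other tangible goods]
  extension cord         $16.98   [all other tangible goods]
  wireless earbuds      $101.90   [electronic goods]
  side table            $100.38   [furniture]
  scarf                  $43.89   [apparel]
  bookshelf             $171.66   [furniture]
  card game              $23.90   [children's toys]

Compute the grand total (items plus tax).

$768.38

Soccer ball $36.33: athletic equipment → 4.5% → $1.63
Bluetooth speaker $115.90: electronic goods, $110.00 or more → 6.75% → $7.82
RC car $81.29: children's toys → 4.75% → $3.86
Phone case $30.52: all other tangible goods → 5.25% → $1.60
Extension cord $16.98: all other tangible goods → 5.25% → $0.89
Wireless earbuds $101.90: electronic goods, under $110.00 → 2% → $2.04
Side table $100.38: furniture → 8.75% → $8.78
Scarf $43.89: apparel → 6.5% → $2.85
Bookshelf $171.66: furniture → 8.75% → $15.02
Card game $23.90: children's toys → 4.75% → $1.14
Subtotal = $722.75; tax = $45.63; total due = $768.38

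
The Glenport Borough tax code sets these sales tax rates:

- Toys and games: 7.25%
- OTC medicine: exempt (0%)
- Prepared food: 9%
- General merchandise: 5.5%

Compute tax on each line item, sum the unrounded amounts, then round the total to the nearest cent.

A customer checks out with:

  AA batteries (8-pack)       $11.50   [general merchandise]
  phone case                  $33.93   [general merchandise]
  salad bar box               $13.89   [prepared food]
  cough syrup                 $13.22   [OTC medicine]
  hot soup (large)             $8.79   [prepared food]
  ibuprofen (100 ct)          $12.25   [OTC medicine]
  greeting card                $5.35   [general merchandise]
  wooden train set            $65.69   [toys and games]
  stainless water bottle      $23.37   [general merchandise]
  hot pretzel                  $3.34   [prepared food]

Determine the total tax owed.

AA batteries (8-pack) $11.50: general merchandise → 5.5% → $0.6325
Phone case $33.93: general merchandise → 5.5% → $1.86615
Salad bar box $13.89: prepared food → 9% → $1.2501
Cough syrup $13.22: OTC medicine → 0% → $0.00
Hot soup (large) $8.79: prepared food → 9% → $0.7911
Ibuprofen (100 ct) $12.25: OTC medicine → 0% → $0.00
Greeting card $5.35: general merchandise → 5.5% → $0.29425
Wooden train set $65.69: toys and games → 7.25% → $4.762525
Stainless water bottle $23.37: general merchandise → 5.5% → $1.28535
Hot pretzel $3.34: prepared food → 9% → $0.3006
Unrounded tax sum = $11.182575 → $11.18

$11.18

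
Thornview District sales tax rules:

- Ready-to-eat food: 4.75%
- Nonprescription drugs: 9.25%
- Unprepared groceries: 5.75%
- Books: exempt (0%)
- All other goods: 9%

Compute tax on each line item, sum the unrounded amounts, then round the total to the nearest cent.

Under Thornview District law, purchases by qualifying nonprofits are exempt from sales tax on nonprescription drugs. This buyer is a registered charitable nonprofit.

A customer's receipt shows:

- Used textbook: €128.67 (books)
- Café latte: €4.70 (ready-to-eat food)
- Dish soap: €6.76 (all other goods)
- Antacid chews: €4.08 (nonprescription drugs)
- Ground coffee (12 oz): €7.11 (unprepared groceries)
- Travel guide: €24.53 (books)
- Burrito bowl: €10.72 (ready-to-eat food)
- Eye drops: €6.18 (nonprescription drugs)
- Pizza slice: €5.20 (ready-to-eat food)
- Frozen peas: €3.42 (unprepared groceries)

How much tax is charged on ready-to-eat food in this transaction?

€0.98

Café latte €4.70: ready-to-eat food → 4.75% → €0.22325
Burrito bowl €10.72: ready-to-eat food → 4.75% → €0.5092
Pizza slice €5.20: ready-to-eat food → 4.75% → €0.247
Tax on ready-to-eat food: unrounded sum = €0.97945 → €0.98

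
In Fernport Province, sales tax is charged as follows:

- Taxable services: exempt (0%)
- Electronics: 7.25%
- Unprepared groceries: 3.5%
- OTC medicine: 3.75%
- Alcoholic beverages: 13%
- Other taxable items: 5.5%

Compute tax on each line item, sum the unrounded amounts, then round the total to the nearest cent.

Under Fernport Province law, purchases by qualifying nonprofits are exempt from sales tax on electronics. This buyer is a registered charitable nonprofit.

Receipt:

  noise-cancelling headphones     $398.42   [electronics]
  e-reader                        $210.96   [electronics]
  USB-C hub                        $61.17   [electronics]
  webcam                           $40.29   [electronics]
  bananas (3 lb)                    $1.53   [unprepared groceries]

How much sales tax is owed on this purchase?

$0.05

Noise-cancelling headphones $398.42: electronics, buyer-exempt → 0% → $0.00
E-reader $210.96: electronics, buyer-exempt → 0% → $0.00
USB-C hub $61.17: electronics, buyer-exempt → 0% → $0.00
Webcam $40.29: electronics, buyer-exempt → 0% → $0.00
Bananas (3 lb) $1.53: unprepared groceries → 3.5% → $0.05355
Unrounded tax sum = $0.05355 → $0.05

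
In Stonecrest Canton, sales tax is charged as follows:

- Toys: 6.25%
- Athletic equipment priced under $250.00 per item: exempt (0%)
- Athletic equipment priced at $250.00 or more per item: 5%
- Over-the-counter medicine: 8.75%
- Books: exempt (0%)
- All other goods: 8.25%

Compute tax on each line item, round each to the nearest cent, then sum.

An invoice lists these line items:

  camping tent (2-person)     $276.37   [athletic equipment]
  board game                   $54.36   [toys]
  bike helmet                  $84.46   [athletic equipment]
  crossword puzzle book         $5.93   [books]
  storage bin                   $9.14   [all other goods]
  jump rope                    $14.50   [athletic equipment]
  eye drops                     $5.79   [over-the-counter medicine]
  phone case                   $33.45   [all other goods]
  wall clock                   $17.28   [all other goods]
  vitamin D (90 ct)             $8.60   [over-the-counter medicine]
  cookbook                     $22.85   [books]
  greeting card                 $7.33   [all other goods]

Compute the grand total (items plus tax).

Camping tent (2-person) $276.37: athletic equipment, $250.00 or more → 5% → $13.82
Board game $54.36: toys → 6.25% → $3.40
Bike helmet $84.46: athletic equipment, under $250.00 → 0% → $0.00
Crossword puzzle book $5.93: books → 0% → $0.00
Storage bin $9.14: all other goods → 8.25% → $0.75
Jump rope $14.50: athletic equipment, under $250.00 → 0% → $0.00
Eye drops $5.79: over-the-counter medicine → 8.75% → $0.51
Phone case $33.45: all other goods → 8.25% → $2.76
Wall clock $17.28: all other goods → 8.25% → $1.43
Vitamin D (90 ct) $8.60: over-the-counter medicine → 8.75% → $0.75
Cookbook $22.85: books → 0% → $0.00
Greeting card $7.33: all other goods → 8.25% → $0.60
Subtotal = $540.06; tax = $24.02; total due = $564.08

$564.08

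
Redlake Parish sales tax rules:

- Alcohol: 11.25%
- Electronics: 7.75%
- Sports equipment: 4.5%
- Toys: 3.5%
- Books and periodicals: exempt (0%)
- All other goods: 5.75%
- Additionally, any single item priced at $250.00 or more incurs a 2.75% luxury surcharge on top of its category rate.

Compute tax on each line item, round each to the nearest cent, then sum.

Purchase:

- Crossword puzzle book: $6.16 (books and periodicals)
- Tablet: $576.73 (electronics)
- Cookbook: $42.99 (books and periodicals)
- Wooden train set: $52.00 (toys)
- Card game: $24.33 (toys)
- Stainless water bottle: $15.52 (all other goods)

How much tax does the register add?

$64.12

Crossword puzzle book $6.16: books and periodicals → 0% → $0.00
Tablet $576.73: electronics → 7.75% + 2.75% surcharge = 10.5% → $60.56
Cookbook $42.99: books and periodicals → 0% → $0.00
Wooden train set $52.00: toys → 3.5% → $1.82
Card game $24.33: toys → 3.5% → $0.85
Stainless water bottle $15.52: all other goods → 5.75% → $0.89
Total tax = $60.56 + $1.82 + $0.85 + $0.89 = $64.12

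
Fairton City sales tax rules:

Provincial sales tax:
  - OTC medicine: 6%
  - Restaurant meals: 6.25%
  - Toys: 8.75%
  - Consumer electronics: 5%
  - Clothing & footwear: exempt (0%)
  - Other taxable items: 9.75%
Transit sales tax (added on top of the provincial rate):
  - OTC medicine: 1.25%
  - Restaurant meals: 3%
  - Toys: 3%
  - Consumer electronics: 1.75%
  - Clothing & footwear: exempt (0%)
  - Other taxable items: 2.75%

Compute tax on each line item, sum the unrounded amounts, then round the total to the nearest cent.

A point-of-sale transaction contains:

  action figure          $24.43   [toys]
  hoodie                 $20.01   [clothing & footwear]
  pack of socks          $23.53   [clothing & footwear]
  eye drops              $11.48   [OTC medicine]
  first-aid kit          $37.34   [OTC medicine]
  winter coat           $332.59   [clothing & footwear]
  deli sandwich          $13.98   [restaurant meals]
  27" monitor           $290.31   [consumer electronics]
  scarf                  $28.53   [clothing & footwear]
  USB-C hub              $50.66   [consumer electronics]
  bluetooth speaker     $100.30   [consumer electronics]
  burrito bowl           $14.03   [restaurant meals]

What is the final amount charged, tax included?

$985.98

Action figure $24.43: toys → 8.75% + 3% transit = 11.75% → $2.870525
Hoodie $20.01: clothing & footwear → 0% + 0% transit = 0% → $0.00
Pack of socks $23.53: clothing & footwear → 0% + 0% transit = 0% → $0.00
Eye drops $11.48: OTC medicine → 6% + 1.25% transit = 7.25% → $0.8323
First-aid kit $37.34: OTC medicine → 6% + 1.25% transit = 7.25% → $2.70715
Winter coat $332.59: clothing & footwear → 0% + 0% transit = 0% → $0.00
Deli sandwich $13.98: restaurant meals → 6.25% + 3% transit = 9.25% → $1.29315
27" monitor $290.31: consumer electronics → 5% + 1.75% transit = 6.75% → $19.595925
Scarf $28.53: clothing & footwear → 0% + 0% transit = 0% → $0.00
USB-C hub $50.66: consumer electronics → 5% + 1.75% transit = 6.75% → $3.41955
Bluetooth speaker $100.30: consumer electronics → 5% + 1.75% transit = 6.75% → $6.77025
Burrito bowl $14.03: restaurant meals → 6.25% + 3% transit = 9.25% → $1.297775
Subtotal = $947.19; unrounded tax = $38.786625 → $38.79; total due = $985.98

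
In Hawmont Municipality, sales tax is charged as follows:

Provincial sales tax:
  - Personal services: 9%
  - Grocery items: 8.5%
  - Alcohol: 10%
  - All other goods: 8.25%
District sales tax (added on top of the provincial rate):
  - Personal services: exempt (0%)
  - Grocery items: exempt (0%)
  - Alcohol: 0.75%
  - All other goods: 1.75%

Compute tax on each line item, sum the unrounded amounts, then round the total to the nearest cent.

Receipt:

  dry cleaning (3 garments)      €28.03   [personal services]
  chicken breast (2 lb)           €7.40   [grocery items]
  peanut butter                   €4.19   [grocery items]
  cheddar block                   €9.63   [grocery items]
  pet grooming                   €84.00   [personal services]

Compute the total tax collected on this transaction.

Dry cleaning (3 garments) €28.03: personal services → 9% + 0% district = 9% → €2.5227
Chicken breast (2 lb) €7.40: grocery items → 8.5% + 0% district = 8.5% → €0.629
Peanut butter €4.19: grocery items → 8.5% + 0% district = 8.5% → €0.35615
Cheddar block €9.63: grocery items → 8.5% + 0% district = 8.5% → €0.81855
Pet grooming €84.00: personal services → 9% + 0% district = 9% → €7.56
Unrounded tax sum = €11.8864 → €11.89

€11.89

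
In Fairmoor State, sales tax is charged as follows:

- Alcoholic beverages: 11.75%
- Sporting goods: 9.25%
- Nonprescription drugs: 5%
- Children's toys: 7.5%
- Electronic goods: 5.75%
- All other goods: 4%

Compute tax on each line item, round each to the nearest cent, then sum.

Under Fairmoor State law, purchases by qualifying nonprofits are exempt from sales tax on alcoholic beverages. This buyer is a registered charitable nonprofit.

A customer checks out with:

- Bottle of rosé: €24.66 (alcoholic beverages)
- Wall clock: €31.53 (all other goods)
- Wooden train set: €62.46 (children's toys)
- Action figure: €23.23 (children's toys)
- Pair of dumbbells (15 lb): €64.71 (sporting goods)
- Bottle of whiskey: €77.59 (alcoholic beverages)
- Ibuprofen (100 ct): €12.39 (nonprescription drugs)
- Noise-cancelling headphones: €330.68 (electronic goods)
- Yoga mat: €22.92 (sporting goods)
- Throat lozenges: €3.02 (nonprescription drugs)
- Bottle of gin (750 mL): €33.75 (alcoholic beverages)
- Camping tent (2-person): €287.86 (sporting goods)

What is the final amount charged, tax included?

€1037.00

Bottle of rosé €24.66: alcoholic beverages, buyer-exempt → 0% → €0.00
Wall clock €31.53: all other goods → 4% → €1.26
Wooden train set €62.46: children's toys → 7.5% → €4.68
Action figure €23.23: children's toys → 7.5% → €1.74
Pair of dumbbells (15 lb) €64.71: sporting goods → 9.25% → €5.99
Bottle of whiskey €77.59: alcoholic beverages, buyer-exempt → 0% → €0.00
Ibuprofen (100 ct) €12.39: nonprescription drugs → 5% → €0.62
Noise-cancelling headphones €330.68: electronic goods → 5.75% → €19.01
Yoga mat €22.92: sporting goods → 9.25% → €2.12
Throat lozenges €3.02: nonprescription drugs → 5% → €0.15
Bottle of gin (750 mL) €33.75: alcoholic beverages, buyer-exempt → 0% → €0.00
Camping tent (2-person) €287.86: sporting goods → 9.25% → €26.63
Subtotal = €974.80; tax = €62.20; total due = €1037.00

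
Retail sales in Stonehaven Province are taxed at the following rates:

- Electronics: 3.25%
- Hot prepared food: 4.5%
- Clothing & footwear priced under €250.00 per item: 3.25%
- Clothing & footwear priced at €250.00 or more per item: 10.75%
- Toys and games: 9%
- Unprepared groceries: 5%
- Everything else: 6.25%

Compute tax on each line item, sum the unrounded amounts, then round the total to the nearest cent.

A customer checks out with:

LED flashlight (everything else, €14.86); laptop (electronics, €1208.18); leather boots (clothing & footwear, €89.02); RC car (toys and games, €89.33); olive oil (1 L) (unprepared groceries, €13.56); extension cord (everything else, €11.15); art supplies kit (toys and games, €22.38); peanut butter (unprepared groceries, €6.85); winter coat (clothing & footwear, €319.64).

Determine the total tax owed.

€89.22

LED flashlight €14.86: everything else → 6.25% → €0.92875
Laptop €1208.18: electronics → 3.25% → €39.26585
Leather boots €89.02: clothing & footwear, under €250.00 → 3.25% → €2.89315
RC car €89.33: toys and games → 9% → €8.0397
Olive oil (1 L) €13.56: unprepared groceries → 5% → €0.678
Extension cord €11.15: everything else → 6.25% → €0.696875
Art supplies kit €22.38: toys and games → 9% → €2.0142
Peanut butter €6.85: unprepared groceries → 5% → €0.3425
Winter coat €319.64: clothing & footwear, €250.00 or more → 10.75% → €34.3613
Unrounded tax sum = €89.220325 → €89.22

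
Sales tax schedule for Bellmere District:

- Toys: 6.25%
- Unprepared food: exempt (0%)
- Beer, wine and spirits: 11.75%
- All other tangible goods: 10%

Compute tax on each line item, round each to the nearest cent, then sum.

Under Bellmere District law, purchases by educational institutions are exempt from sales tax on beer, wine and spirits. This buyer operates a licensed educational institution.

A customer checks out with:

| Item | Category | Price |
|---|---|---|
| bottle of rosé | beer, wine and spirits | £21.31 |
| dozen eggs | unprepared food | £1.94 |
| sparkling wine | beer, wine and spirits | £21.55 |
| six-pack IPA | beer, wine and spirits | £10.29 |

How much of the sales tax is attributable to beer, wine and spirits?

£0.00

Bottle of rosé £21.31: beer, wine and spirits, buyer-exempt → 0% → £0.00
Sparkling wine £21.55: beer, wine and spirits, buyer-exempt → 0% → £0.00
Six-pack IPA £10.29: beer, wine and spirits, buyer-exempt → 0% → £0.00
Tax on beer, wine and spirits = £0.00 + £0.00 + £0.00 = £0.00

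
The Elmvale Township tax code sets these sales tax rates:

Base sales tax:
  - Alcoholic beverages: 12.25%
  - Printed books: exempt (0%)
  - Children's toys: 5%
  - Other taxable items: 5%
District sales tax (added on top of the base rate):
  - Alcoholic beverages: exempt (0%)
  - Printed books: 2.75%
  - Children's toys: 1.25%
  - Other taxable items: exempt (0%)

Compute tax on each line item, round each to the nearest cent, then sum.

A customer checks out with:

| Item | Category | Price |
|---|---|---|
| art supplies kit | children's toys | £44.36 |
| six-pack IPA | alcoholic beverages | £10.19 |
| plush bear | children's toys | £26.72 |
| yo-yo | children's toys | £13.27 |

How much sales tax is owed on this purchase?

Art supplies kit £44.36: children's toys → 5% + 1.25% district = 6.25% → £2.77
Six-pack IPA £10.19: alcoholic beverages → 12.25% + 0% district = 12.25% → £1.25
Plush bear £26.72: children's toys → 5% + 1.25% district = 6.25% → £1.67
Yo-yo £13.27: children's toys → 5% + 1.25% district = 6.25% → £0.83
Total tax = £2.77 + £1.25 + £1.67 + £0.83 = £6.52

£6.52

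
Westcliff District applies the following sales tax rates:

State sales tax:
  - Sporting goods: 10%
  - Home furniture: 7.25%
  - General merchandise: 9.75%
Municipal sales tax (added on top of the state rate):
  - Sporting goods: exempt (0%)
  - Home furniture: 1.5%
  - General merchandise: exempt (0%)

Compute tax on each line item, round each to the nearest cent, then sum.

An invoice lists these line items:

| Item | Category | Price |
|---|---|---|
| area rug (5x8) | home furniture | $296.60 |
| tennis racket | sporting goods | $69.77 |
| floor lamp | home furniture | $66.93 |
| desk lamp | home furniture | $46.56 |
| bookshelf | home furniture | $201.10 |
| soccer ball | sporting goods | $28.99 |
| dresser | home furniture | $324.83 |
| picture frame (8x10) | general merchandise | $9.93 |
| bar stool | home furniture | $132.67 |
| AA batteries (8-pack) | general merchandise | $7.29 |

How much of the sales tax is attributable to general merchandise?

Picture frame (8x10) $9.93: general merchandise → 9.75% + 0% municipal = 9.75% → $0.97
AA batteries (8-pack) $7.29: general merchandise → 9.75% + 0% municipal = 9.75% → $0.71
Tax on general merchandise = $0.97 + $0.71 = $1.68

$1.68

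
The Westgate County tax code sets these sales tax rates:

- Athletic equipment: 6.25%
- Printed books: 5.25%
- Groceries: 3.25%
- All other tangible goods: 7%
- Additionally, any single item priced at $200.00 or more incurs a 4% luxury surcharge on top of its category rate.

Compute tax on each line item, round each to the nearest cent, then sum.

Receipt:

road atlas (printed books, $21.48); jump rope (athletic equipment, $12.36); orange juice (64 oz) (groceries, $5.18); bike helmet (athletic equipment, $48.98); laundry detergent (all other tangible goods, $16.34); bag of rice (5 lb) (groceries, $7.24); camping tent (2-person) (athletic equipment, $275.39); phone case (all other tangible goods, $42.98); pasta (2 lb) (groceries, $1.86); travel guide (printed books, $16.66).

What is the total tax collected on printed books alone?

$2.00

Road atlas $21.48: printed books → 5.25% → $1.13
Travel guide $16.66: printed books → 5.25% → $0.87
Tax on printed books = $1.13 + $0.87 = $2.00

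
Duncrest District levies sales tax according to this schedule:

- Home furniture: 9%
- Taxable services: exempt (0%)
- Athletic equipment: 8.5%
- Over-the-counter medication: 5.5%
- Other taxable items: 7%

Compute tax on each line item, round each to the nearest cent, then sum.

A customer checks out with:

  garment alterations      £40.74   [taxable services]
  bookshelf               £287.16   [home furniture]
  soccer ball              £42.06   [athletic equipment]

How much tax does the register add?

Garment alterations £40.74: taxable services → 0% → £0.00
Bookshelf £287.16: home furniture → 9% → £25.84
Soccer ball £42.06: athletic equipment → 8.5% → £3.58
Total tax = £25.84 + £3.58 = £29.42

£29.42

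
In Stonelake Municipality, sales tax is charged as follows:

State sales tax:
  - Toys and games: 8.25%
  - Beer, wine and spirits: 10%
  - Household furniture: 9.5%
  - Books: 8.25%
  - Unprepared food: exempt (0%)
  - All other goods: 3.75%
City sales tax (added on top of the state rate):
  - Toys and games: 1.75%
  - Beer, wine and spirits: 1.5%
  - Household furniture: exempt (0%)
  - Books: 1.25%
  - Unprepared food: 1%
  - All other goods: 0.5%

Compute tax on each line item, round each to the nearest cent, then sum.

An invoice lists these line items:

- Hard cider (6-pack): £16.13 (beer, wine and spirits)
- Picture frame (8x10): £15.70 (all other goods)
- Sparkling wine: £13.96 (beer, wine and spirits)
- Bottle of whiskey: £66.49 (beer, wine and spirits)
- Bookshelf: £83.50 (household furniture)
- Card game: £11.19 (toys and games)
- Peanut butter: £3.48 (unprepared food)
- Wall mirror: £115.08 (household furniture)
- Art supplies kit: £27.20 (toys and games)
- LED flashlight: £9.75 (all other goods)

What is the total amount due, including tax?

£397.40

Hard cider (6-pack) £16.13: beer, wine and spirits → 10% + 1.5% city = 11.5% → £1.85
Picture frame (8x10) £15.70: all other goods → 3.75% + 0.5% city = 4.25% → £0.67
Sparkling wine £13.96: beer, wine and spirits → 10% + 1.5% city = 11.5% → £1.61
Bottle of whiskey £66.49: beer, wine and spirits → 10% + 1.5% city = 11.5% → £7.65
Bookshelf £83.50: household furniture → 9.5% + 0% city = 9.5% → £7.93
Card game £11.19: toys and games → 8.25% + 1.75% city = 10% → £1.12
Peanut butter £3.48: unprepared food → 0% + 1% city = 1% → £0.03
Wall mirror £115.08: household furniture → 9.5% + 0% city = 9.5% → £10.93
Art supplies kit £27.20: toys and games → 8.25% + 1.75% city = 10% → £2.72
LED flashlight £9.75: all other goods → 3.75% + 0.5% city = 4.25% → £0.41
Subtotal = £362.48; tax = £34.92; total due = £397.40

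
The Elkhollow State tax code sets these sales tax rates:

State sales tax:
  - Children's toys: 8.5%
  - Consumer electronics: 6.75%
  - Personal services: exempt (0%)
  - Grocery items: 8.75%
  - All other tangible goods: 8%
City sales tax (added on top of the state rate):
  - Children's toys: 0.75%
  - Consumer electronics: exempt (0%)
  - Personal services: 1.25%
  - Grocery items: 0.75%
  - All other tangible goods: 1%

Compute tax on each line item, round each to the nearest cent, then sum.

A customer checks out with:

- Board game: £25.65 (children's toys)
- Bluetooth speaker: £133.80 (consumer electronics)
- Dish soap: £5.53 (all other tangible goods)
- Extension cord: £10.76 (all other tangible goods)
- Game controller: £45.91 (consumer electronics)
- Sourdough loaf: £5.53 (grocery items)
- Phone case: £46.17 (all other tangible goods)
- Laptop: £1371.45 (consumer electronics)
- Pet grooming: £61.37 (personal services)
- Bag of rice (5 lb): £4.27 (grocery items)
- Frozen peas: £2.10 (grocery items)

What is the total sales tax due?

Board game £25.65: children's toys → 8.5% + 0.75% city = 9.25% → £2.37
Bluetooth speaker £133.80: consumer electronics → 6.75% + 0% city = 6.75% → £9.03
Dish soap £5.53: all other tangible goods → 8% + 1% city = 9% → £0.50
Extension cord £10.76: all other tangible goods → 8% + 1% city = 9% → £0.97
Game controller £45.91: consumer electronics → 6.75% + 0% city = 6.75% → £3.10
Sourdough loaf £5.53: grocery items → 8.75% + 0.75% city = 9.5% → £0.53
Phone case £46.17: all other tangible goods → 8% + 1% city = 9% → £4.16
Laptop £1371.45: consumer electronics → 6.75% + 0% city = 6.75% → £92.57
Pet grooming £61.37: personal services → 0% + 1.25% city = 1.25% → £0.77
Bag of rice (5 lb) £4.27: grocery items → 8.75% + 0.75% city = 9.5% → £0.41
Frozen peas £2.10: grocery items → 8.75% + 0.75% city = 9.5% → £0.20
Total tax = £2.37 + £9.03 + £0.50 + £0.97 + £3.10 + £0.53 + £4.16 + £92.57 + £0.77 + £0.41 + £0.20 = £114.61

£114.61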